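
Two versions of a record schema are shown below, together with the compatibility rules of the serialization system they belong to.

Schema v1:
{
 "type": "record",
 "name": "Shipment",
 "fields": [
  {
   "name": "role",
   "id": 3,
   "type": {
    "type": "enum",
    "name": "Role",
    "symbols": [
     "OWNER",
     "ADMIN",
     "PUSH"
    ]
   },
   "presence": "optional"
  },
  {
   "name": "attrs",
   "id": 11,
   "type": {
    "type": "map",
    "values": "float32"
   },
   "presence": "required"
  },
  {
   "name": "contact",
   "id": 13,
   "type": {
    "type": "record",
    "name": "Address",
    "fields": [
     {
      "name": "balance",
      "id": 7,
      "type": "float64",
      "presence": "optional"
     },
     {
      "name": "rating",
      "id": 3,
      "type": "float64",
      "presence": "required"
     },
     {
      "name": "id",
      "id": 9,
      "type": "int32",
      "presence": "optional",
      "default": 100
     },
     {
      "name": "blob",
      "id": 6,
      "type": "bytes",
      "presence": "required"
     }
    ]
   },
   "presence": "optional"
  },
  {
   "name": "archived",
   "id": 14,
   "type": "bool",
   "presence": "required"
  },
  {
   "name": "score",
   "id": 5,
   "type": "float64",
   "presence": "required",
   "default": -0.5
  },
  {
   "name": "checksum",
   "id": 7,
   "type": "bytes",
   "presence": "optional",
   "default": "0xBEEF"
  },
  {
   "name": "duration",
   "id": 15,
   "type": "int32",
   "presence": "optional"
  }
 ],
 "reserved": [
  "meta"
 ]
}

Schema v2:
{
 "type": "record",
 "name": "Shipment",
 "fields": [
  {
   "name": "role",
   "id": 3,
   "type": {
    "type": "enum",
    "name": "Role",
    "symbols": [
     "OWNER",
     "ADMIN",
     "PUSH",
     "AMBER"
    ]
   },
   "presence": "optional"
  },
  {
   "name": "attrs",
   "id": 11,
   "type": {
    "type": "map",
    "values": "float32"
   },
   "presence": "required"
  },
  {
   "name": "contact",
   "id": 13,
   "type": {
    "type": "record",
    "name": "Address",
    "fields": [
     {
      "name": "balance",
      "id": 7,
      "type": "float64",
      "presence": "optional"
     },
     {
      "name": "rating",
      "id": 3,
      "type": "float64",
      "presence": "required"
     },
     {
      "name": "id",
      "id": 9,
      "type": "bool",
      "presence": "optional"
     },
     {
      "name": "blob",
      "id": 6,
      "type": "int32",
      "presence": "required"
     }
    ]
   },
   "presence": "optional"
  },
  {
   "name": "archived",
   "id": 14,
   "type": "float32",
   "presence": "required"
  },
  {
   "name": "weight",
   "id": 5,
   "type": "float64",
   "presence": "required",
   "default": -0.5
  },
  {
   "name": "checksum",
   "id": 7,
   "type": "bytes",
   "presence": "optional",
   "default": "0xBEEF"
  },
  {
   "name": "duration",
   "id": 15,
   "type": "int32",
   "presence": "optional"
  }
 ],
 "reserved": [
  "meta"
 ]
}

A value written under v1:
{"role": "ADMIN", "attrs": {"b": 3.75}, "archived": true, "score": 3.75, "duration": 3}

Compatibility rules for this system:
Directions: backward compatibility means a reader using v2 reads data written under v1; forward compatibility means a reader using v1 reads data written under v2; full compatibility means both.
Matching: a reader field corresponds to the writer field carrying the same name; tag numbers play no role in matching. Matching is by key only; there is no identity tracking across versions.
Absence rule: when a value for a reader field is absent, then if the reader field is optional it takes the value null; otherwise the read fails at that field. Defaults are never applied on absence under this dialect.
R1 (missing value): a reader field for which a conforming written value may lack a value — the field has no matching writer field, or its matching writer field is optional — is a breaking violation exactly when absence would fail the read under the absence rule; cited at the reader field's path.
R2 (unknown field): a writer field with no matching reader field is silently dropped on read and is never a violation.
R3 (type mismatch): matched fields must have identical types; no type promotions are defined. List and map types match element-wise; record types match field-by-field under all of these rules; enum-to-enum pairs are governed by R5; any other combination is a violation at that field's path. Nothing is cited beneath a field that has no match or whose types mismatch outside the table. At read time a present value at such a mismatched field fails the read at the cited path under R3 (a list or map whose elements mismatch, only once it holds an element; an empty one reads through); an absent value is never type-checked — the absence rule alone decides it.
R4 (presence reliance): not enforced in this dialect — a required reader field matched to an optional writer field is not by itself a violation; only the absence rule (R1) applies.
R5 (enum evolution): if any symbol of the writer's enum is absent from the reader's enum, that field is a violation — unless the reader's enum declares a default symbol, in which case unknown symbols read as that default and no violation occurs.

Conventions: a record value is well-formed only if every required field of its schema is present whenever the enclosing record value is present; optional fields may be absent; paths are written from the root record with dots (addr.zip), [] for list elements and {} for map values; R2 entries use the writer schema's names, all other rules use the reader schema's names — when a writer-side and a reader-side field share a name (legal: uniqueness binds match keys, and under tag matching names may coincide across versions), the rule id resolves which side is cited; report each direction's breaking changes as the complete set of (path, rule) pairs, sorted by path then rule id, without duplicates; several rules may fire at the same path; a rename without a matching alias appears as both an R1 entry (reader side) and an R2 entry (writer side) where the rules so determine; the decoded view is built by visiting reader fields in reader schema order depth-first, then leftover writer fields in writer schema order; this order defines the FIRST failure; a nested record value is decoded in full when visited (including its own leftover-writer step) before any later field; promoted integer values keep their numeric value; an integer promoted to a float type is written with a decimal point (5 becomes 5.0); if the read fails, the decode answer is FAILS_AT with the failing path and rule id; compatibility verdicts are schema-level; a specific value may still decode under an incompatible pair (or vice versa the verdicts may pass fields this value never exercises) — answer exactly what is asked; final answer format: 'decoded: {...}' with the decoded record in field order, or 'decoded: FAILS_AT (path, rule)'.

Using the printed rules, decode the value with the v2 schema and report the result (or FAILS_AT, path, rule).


decoded: FAILS_AT (archived, R3)

in Shipment below, arrows point writer -> reader
decoding the Shipment value with the v2 reader:
  role := "ADMIN"
  attrs := {"b": 3.75}
  contact := null (not supplied -> null)
  read fails at archived under R3
  => FAILS_AT (archived, R3)
remaining Shipment differences; none change what is asked:
  field id in record Address: type int32 changed to bool (its default is dropped) -> schema-level compatibility only; this Shipment value's decode is unchanged
  field blob in record Address: type bytes changed to int32 -> schema-level compatibility only; this Shipment value's decode is unchanged
  renamed field score to weight in record Shipment -> schema-level compatibility only; this Shipment value's decode is unchanged
  enum Role (field role in record Shipment): symbol AMBER added -> schema-level compatibility only; this Shipment value's decode is unchanged


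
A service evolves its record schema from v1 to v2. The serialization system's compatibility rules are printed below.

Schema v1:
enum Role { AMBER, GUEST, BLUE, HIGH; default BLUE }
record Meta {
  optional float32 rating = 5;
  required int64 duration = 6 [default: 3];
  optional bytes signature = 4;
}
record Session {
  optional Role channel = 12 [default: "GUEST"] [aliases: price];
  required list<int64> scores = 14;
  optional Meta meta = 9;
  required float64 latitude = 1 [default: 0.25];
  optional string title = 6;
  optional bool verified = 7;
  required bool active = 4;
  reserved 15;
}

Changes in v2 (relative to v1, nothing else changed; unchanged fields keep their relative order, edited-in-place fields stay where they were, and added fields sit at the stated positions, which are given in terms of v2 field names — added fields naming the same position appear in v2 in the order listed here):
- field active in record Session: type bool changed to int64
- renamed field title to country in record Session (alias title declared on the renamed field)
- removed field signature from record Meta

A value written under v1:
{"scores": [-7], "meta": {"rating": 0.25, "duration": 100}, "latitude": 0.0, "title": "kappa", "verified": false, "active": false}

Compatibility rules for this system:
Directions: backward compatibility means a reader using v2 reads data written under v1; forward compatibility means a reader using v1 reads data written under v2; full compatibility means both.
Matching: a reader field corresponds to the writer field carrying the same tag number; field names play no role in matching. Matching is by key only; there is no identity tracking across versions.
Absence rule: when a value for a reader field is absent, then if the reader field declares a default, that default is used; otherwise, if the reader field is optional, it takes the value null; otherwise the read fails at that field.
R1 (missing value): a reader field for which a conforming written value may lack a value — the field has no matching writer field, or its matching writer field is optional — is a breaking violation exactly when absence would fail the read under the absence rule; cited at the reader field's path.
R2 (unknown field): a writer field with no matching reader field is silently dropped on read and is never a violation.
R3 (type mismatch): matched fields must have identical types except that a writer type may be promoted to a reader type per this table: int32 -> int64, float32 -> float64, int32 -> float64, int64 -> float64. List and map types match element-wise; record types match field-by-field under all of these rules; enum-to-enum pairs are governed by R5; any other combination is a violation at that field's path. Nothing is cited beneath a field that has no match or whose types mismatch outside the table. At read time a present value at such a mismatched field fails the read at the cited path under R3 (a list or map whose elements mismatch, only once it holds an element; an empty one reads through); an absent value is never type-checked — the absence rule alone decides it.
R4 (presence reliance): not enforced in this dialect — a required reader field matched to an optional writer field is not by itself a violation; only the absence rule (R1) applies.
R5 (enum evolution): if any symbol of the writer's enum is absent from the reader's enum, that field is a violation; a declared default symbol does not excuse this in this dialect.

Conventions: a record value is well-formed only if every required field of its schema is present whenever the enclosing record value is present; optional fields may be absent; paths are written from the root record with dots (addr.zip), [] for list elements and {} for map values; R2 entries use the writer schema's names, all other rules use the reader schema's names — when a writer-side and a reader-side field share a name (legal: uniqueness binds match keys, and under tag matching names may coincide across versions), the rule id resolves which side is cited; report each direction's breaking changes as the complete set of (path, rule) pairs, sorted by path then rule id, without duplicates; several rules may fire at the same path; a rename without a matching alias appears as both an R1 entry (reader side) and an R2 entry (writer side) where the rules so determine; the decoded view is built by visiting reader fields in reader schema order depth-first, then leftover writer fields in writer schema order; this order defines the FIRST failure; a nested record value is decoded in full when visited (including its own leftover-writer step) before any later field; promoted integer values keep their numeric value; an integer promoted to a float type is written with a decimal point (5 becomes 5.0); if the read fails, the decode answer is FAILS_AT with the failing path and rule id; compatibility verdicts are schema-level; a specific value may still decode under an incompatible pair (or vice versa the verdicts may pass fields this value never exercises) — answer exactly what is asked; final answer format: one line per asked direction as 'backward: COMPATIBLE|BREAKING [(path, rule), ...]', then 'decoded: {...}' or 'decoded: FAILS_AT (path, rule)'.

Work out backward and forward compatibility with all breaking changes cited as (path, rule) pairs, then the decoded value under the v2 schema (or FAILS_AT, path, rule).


arrows below run writer -> reader for Session
backward pass over Session, reader schema v2, writer schema v1:
  Role -> Role, writer optional: channel aligns to channel
  list<int64> -> list<int64>, writer required: scores aligns to scores
  Meta -> Meta, writer optional: meta aligns to meta
  float64 -> float64, writer required: latitude aligns to latitude
  string -> string, writer optional: country aligns to title
  bool -> bool, writer optional: verified aligns to verified
  bool -> int64, writer required: active aligns to active
  float32 -> float32, writer optional: meta.rating aligns to meta.rating
  int64 -> int64, writer required: meta.duration aligns to meta.duration
  leftover writer field: meta.signature
  rule R3 violated at active
  => 1 violation(s): backward is BREAKING for Session
forward pass over Session, reader schema v1, writer schema v2:
  Role -> Role, writer optional: channel aligns to channel
  list<int64> -> list<int64>, writer required: scores aligns to scores
  Meta -> Meta, writer optional: meta aligns to meta
  float64 -> float64, writer required: latitude aligns to latitude
  string -> string, writer optional: title aligns to country
  bool -> bool, writer optional: verified aligns to verified
  int64 -> bool, writer required: active aligns to active
  float32 -> float32, writer optional: meta.rating aligns to meta.rating
  int64 -> int64, writer required: meta.duration aligns to meta.duration
  no writer field matches reader meta.signature
  rule R3 violated at active
  => 1 violation(s): forward is BREAKING for Session
migrating the Session value to v2:
  channel := "GUEST" (missing; default applied)
  scores := [-7]
  meta.rating := 0.25
  meta.duration := 100
  latitude := 0.0
  country := "kappa" (from writer title)
  verified := false
  read fails at active under R3
  => FAILS_AT (active, R3)

backward: BREAKING [(active, R3)]; forward: BREAKING [(active, R3)]; decoded: FAILS_AT (active, R3)


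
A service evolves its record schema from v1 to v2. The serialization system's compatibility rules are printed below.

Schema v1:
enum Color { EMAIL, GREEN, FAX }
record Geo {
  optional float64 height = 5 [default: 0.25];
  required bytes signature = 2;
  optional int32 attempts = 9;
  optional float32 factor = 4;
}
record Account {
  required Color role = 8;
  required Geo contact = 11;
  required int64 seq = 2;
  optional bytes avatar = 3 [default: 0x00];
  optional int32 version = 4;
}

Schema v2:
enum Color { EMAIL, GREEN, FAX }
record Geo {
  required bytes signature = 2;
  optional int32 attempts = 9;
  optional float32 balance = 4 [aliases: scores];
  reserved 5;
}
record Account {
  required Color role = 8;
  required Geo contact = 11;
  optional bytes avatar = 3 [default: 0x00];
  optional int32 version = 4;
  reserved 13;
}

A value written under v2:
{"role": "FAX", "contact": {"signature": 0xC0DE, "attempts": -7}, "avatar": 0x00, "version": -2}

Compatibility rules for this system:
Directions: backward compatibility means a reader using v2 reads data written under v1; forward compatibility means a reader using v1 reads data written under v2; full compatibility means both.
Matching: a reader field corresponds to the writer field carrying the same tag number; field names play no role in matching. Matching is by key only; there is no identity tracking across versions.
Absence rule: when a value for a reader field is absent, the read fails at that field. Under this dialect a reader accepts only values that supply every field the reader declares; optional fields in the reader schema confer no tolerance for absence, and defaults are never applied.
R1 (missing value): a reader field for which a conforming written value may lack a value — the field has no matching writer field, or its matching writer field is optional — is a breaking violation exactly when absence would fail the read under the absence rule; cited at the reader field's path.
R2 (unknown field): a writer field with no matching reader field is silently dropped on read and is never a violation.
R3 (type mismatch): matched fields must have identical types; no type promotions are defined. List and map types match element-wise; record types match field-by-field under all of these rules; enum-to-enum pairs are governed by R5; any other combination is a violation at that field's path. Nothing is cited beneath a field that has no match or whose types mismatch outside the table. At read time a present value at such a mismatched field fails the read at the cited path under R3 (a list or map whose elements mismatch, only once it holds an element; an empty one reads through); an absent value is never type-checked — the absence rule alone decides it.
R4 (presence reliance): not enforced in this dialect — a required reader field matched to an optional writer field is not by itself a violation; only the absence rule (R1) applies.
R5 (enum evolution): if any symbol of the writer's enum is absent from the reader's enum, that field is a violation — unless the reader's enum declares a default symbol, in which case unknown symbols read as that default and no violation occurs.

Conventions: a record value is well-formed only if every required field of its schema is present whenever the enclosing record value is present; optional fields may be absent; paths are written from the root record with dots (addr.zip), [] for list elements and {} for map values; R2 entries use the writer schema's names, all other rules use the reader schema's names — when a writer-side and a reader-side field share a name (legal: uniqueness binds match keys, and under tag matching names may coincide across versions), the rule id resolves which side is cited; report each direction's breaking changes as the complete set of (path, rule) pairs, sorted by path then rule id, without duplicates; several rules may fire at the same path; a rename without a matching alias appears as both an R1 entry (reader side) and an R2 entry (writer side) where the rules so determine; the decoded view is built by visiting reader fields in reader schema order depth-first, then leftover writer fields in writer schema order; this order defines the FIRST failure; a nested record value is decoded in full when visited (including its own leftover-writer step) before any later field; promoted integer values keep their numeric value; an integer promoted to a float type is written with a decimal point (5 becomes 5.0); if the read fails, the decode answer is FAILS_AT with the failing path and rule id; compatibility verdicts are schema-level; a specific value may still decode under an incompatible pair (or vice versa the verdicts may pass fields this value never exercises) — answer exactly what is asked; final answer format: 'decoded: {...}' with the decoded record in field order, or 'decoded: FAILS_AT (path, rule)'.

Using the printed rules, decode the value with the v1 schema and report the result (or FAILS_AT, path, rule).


decoded: FAILS_AT (contact.height, R1)

arrows below run writer -> reader for Account
decode (reader v1):
  role := "FAX"
  read fails at contact.height under R1 (no fill)
  => FAILS_AT (contact.height, R1)
the rest of the Account diff is inert for this question:
  renamed field factor to balance in record Geo -> a verdict-level change on Account — the shown value reads the same
  removed field seq from record Account -> a verdict-level change on Account — the shown value reads the same


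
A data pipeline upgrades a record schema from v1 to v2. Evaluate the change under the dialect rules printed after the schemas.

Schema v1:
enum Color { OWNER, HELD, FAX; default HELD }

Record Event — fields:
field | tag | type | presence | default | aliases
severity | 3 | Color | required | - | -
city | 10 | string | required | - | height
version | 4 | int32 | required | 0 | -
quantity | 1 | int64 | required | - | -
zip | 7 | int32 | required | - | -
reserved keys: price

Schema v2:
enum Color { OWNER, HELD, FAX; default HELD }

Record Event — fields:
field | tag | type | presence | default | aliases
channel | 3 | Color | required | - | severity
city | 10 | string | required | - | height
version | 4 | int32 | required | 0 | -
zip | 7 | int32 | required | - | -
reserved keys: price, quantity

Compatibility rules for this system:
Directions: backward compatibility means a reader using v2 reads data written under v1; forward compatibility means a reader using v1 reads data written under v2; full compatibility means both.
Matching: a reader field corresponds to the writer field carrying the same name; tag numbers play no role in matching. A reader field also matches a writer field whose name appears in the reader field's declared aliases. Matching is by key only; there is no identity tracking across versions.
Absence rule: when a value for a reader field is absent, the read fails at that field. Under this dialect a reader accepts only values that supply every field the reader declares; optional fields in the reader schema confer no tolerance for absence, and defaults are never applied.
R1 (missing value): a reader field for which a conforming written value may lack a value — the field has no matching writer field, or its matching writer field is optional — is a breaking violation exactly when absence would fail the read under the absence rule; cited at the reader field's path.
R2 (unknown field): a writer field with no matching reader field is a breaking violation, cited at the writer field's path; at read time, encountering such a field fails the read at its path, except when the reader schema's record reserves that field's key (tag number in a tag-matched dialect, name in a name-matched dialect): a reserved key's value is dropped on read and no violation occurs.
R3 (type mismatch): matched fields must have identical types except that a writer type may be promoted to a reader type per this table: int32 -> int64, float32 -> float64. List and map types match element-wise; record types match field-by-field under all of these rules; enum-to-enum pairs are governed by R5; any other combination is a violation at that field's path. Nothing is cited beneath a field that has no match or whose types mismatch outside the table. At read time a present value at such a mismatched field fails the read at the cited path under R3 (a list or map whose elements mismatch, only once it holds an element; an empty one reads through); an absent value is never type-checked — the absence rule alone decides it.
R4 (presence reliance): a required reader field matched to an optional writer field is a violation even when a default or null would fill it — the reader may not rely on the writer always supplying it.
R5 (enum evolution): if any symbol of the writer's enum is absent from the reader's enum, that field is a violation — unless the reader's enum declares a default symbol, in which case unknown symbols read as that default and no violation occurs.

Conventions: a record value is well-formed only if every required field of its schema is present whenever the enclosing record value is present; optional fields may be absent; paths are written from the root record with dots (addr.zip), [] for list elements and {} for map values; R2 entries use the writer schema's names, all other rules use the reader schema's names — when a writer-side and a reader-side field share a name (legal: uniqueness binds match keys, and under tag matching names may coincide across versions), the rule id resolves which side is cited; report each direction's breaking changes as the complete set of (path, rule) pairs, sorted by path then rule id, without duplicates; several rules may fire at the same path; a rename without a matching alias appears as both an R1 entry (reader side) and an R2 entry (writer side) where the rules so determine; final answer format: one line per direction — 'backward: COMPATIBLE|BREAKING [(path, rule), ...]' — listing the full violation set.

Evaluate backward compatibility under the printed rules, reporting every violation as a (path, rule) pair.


the writer's type comes first in each Event pair
backward on Event — v2 reading data written by v1:
  channel <- severity (Color -> Color, writer required)
  city <- city (string -> string, writer required)
  version <- version (int32 -> int32, writer required)
  zip <- zip (int32 -> int32, writer required)
  quantity (writer side), unknown to reader
  nothing fires on Event: backward is COMPATIBLE
ruling out the remaining Event differences:
  renamed field severity to channel in record Event (alias severity declared on the renamed field) -> matters only for Event's forward compatibility — outside the asked direction
  removed field quantity from record Event (its key "quantity" joins the reserved list) -> matters only for Event's forward compatibility — outside the asked direction

backward: COMPATIBLE []


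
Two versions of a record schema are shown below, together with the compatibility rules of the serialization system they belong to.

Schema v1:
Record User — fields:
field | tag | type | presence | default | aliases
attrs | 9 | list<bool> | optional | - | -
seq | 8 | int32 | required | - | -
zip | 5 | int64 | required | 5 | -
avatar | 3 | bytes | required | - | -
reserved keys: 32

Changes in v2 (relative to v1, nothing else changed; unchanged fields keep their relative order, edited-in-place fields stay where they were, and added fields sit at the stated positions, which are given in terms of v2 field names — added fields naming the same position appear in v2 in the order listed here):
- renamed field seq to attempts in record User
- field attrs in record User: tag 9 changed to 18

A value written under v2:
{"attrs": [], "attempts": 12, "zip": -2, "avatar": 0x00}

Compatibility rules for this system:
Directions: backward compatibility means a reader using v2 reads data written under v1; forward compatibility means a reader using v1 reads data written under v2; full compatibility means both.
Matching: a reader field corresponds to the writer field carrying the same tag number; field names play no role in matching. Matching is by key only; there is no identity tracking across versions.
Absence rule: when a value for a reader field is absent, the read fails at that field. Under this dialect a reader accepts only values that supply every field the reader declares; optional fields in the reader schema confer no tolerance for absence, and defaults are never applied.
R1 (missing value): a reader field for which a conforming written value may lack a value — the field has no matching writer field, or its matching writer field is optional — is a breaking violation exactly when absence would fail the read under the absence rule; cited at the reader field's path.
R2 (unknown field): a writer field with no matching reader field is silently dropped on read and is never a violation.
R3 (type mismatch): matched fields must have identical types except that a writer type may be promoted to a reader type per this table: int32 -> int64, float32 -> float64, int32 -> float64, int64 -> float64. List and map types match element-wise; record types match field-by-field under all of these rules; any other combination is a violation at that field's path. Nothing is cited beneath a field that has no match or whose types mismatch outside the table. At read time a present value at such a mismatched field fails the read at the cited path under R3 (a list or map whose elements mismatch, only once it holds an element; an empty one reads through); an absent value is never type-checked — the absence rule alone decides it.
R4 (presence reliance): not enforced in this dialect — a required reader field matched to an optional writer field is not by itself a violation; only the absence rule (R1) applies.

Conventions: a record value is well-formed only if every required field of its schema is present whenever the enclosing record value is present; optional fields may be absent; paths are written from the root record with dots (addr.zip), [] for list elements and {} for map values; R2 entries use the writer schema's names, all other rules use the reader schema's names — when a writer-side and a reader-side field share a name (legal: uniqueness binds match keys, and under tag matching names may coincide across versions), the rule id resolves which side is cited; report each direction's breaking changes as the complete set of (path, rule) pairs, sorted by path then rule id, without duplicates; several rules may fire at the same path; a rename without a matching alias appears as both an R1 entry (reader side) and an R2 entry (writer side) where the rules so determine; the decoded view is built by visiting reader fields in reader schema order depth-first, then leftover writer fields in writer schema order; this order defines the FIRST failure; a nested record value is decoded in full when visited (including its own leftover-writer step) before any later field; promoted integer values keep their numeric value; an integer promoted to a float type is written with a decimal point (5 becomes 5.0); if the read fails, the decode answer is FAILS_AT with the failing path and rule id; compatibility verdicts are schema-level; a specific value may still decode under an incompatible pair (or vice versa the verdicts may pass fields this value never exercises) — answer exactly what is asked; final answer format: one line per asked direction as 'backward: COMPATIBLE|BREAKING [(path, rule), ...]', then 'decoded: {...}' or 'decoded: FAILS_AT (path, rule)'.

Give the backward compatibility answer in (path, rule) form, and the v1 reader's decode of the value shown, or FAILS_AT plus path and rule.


backward: BREAKING [(attrs, R1)]; decoded: FAILS_AT (attrs, R1)

arrows below run writer -> reader for User
backward analysis of User with v2 as reader and v1 as writer:
  attrs has no writer counterpart
  attempts: int32 -> int32, writer required; from seq
  zip: int64 -> int64, writer required; from zip
  avatar: bytes -> bytes, writer required; from avatar
  attrs (writer side), unknown to reader
  violation R1 at attrs
  => 1 violation(s): backward is BREAKING for User
decode walk for User under reader schema v1:
  read fails at attrs under R1 (no fill)
  => FAILS_AT (attrs, R1)
the rest of the User diff is inert for this question:
  renamed field seq to attempts in record User -> fires no rule on User, leaving the asked answer as it is


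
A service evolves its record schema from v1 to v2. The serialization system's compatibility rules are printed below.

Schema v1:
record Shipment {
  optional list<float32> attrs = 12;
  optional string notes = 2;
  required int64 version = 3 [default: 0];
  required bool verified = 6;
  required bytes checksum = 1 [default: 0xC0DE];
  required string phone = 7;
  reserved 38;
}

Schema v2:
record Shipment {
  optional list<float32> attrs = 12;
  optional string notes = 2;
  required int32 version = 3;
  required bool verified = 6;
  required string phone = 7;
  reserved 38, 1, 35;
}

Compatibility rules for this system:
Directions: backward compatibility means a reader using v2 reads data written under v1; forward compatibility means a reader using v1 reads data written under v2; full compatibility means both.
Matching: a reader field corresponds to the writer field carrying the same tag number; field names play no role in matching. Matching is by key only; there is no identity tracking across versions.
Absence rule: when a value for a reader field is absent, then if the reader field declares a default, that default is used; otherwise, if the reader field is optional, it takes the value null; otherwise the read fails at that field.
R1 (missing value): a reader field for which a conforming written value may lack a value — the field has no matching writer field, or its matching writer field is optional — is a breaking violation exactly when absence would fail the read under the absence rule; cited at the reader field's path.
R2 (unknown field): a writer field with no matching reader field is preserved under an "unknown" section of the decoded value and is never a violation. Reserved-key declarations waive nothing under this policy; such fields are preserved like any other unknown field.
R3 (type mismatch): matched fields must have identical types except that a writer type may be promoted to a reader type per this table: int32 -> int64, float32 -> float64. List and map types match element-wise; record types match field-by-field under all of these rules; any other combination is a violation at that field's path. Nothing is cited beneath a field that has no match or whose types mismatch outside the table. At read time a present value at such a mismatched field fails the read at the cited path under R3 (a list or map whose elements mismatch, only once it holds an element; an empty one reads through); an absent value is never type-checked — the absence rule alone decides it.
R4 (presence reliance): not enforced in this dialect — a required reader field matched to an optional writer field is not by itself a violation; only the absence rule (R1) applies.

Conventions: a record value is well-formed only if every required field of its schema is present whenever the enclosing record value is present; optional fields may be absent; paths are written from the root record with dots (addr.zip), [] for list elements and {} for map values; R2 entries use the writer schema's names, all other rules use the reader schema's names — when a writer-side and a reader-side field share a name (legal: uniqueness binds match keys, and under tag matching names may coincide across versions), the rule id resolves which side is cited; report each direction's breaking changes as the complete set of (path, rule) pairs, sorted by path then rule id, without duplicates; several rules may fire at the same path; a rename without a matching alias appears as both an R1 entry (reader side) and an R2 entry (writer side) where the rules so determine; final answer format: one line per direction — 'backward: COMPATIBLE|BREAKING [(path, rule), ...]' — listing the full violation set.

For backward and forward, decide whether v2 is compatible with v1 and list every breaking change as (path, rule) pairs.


backward: BREAKING [(version, R3)]; forward: COMPATIBLE []

arrows below run writer -> reader for Shipment
backward on Shipment — v2 reading data written by v1:
  attrs: list<float32> -> list<float32>, writer optional; from attrs
  notes: string -> string, writer optional; from notes
  version: int64 -> int32, writer required; from version
  verified: bool -> bool, writer required; from verified
  phone: string -> string, writer required; from phone
  writer field checksum has no reader counterpart
  rule R3 violated at version
  => 1 violation(s): backward is BREAKING for Shipment
forward on Shipment — v1 reading data written by v2:
  attrs: list<float32> -> list<float32>, writer optional; from attrs
  notes: string -> string, writer optional; from notes
  version: int32 -> int64, writer required; from version
  verified: bool -> bool, writer required; from verified
  checksum: no writer match
  phone: string -> string, writer required; from phone
  => forward verdict for Shipment: COMPATIBLE, no violations


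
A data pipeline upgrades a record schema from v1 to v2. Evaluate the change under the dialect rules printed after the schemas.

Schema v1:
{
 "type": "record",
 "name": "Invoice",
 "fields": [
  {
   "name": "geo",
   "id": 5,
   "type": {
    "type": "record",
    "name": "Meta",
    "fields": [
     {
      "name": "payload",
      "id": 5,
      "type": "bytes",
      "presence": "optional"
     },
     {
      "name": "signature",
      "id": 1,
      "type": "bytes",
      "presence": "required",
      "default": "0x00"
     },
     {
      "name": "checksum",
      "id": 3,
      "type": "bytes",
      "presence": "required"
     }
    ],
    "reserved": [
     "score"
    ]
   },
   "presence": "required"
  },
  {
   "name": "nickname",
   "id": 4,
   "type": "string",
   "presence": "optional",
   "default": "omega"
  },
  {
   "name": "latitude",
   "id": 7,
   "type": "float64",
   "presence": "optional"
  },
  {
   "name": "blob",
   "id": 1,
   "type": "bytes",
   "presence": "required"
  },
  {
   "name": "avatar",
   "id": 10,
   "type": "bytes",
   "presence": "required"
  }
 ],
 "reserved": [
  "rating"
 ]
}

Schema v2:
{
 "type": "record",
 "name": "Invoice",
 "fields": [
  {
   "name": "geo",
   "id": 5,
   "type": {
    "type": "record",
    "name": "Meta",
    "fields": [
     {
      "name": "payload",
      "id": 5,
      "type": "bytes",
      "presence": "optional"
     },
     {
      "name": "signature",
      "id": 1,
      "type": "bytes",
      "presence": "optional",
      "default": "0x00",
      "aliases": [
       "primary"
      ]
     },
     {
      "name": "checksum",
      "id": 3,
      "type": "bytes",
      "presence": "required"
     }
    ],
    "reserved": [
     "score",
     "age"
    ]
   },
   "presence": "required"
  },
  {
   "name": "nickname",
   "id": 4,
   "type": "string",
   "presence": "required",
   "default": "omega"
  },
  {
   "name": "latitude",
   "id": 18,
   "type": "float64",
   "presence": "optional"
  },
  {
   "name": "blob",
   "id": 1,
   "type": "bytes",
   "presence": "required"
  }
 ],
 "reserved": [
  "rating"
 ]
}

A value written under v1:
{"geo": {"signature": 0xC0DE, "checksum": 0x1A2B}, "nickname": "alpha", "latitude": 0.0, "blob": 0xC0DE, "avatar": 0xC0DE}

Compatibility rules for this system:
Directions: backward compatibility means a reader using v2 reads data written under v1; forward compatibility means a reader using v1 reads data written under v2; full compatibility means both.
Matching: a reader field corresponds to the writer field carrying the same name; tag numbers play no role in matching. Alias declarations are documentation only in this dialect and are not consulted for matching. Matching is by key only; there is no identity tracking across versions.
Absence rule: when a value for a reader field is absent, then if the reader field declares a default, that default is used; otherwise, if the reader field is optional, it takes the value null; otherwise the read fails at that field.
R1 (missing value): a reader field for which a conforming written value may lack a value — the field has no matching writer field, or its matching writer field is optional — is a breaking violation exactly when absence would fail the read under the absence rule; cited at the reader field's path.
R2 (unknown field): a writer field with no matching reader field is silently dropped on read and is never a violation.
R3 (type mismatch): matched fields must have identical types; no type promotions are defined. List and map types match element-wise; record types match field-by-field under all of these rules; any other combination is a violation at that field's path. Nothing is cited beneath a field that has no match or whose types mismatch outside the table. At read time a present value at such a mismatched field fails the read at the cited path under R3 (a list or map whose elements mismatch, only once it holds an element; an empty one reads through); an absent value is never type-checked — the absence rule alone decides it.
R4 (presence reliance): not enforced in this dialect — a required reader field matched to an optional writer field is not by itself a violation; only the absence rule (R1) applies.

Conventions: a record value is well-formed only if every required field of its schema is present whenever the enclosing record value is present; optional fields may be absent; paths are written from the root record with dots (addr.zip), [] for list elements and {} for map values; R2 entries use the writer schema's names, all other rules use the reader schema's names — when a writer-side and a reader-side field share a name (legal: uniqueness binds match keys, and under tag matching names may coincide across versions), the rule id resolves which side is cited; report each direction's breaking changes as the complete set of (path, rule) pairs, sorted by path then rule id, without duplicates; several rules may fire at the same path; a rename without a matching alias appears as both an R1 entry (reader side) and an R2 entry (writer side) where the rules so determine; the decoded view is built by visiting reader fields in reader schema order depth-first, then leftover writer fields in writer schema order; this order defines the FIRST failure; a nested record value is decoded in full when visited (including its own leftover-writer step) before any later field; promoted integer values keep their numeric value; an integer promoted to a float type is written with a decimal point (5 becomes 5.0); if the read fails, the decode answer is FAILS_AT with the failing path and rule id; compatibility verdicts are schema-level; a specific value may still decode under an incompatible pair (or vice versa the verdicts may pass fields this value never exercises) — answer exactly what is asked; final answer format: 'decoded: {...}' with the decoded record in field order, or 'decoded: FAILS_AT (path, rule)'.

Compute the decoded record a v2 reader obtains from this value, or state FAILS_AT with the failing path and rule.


decoded: {"geo": {"payload": null, "signature": 0xC0DE, "checksum": 0x1A2B}, "nickname": "alpha", "latitude": 0.0, "blob": 0xC0DE}

arrows below run writer -> reader for Invoice
decode walk for Invoice under reader schema v2:
  geo.payload := null (missing; optional => null)
  geo.signature := 0xC0DE
  geo.checksum := 0x1A2B
  nickname := "alpha"
  latitude := 0.0
  blob := 0xC0DE
  writer avatar: no reader field; dropped
  => decoded: {"geo": {"payload": null, "signature": 0xC0DE, "checksum": 0x1A2B}, "nickname": "alpha", "latitude": 0.0, "blob": 0xC0DE}
remaining Invoice differences; none change what is asked:
  field latitude in record Invoice: tag 7 changed to 18 -> no rule fires on it and the decoded Invoice view is identical with or without it
  field nickname in record Invoice: optional changed to required -> no rule fires on it and the decoded Invoice view is identical with or without it
  field signature in record Meta: required changed to optional -> no rule fires on it and the decoded Invoice view is identical with or without it
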